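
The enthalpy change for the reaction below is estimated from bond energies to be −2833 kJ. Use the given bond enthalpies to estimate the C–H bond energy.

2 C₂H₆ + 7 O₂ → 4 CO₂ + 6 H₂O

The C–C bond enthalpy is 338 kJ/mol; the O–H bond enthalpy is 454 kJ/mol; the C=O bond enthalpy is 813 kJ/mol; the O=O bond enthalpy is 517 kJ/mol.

D(C–H) ≈ 402 kJ/mol

Let D be the C–H bond energy.
Σ(broken) = 2×338 + 12×D + 7×517 = 4295 + 12D
Σ(formed) = 8×813 + 12×454 = 11952
ΔH = Σ(broken) − Σ(formed) = (4295 + 12D) − (11952) = −7657 + 12D
Setting this equal to −2833 kJ gives 12D = 4824, so D = 402 kJ/mol.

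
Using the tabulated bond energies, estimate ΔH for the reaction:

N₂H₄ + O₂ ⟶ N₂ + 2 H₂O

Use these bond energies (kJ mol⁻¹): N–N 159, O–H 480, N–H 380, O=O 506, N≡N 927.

ΔH ≈ −662 kJ

Bonds broken (reactants):
  N–H: 4 × 380 = 1520
  N–N: 1 × 159 = 159
  O=O: 1 × 506 = 506
  Σ(broken) = 2185 kJ
Bonds formed (products):
  N≡N: 1 × 927 = 927
  O–H: 4 × 480 = 1920
  Σ(formed) = 2847 kJ
ΔH = Σ(broken) − Σ(formed) = 2185 − 2847 = −662 kJ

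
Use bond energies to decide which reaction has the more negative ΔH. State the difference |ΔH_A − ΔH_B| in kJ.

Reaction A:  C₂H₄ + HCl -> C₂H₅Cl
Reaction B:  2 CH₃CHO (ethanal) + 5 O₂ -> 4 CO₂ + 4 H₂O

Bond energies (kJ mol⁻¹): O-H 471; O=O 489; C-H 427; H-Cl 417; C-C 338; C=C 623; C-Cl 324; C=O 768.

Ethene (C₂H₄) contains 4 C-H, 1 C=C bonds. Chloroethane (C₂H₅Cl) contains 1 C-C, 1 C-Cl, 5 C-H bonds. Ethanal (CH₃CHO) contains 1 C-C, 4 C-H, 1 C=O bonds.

Reaction B, by 1790 kJ

Reaction A:
  Bonds broken (reactants):
    C-H: 4 × 427 = 1708
    C=C: 1 × 623 = 623
    H-Cl: 1 × 417 = 417
    Σ(broken) = 2748 kJ
  Bonds formed (products):
    C-C: 1 × 338 = 338
    C-Cl: 1 × 324 = 324
    C-H: 5 × 427 = 2135
    Σ(formed) = 2797 kJ
  ΔH_A = 2748 − 2797 = −49 kJ
Reaction B:
  Bonds broken (reactants):
    C-C: 2 × 338 = 676
    C-H: 8 × 427 = 3416
    C=O: 2 × 768 = 1536
    O=O: 5 × 489 = 2445
    Σ(broken) = 8073 kJ
  Bonds formed (products):
    C=O: 8 × 768 = 6144
    O-H: 8 × 471 = 3768
    Σ(formed) = 9912 kJ
  ΔH_B = 8073 − 9912 = −1839 kJ
ΔH_A − ΔH_B = +1790 kJ, so reaction B has the more negative ΔH; |ΔH_A − ΔH_B| = 1790 kJ.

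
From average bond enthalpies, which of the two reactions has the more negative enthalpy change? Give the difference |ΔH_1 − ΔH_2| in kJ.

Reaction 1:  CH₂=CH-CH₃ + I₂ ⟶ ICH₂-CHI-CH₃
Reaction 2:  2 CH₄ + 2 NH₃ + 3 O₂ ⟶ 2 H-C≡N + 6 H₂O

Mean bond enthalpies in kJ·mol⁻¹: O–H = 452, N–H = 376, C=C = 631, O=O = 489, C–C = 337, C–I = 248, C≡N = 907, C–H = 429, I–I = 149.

Reaction 2, by 888 kJ

Reaction 1:
  Bonds broken (reactants):
    C–C: 1 × 337 = 337
    C–H: 6 × 429 = 2574
    C=C: 1 × 631 = 631
    I–I: 1 × 149 = 149
    Σ(broken) = 3691 kJ
  Bonds formed (products):
    C–C: 2 × 337 = 674
    C–H: 6 × 429 = 2574
    C–I: 2 × 248 = 496
    Σ(formed) = 3744 kJ
  ΔH_1 = 3691 − 3744 = −53 kJ
Reaction 2:
  Bonds broken (reactants):
    C–H: 8 × 429 = 3432
    N–H: 6 × 376 = 2256
    O=O: 3 × 489 = 1467
    Σ(broken) = 7155 kJ
  Bonds formed (products):
    C≡N: 2 × 907 = 1814
    C–H: 2 × 429 = 858
    O–H: 12 × 452 = 5424
    Σ(formed) = 8096 kJ
  ΔH_2 = 7155 − 8096 = −941 kJ
ΔH_1 − ΔH_2 = +888 kJ, so reaction 2 has the more negative ΔH; |ΔH_1 − ΔH_2| = 888 kJ.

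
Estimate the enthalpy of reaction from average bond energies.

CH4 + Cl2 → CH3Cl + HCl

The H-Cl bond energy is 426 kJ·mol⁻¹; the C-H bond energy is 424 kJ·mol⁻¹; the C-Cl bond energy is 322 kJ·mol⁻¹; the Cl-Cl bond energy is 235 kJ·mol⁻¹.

Bonds broken (reactants):
  C-H: 4 × 424 = 1696
  Cl-Cl: 1 × 235 = 235
  Σ(broken) = 1931 kJ
Bonds formed (products):
  C-Cl: 1 × 322 = 322
  C-H: 3 × 424 = 1272
  H-Cl: 1 × 426 = 426
  Σ(formed) = 2020 kJ
ΔH = Σ(broken) − Σ(formed) = 1931 − 2020 = −89 kJ

ΔH ≈ −89 kJ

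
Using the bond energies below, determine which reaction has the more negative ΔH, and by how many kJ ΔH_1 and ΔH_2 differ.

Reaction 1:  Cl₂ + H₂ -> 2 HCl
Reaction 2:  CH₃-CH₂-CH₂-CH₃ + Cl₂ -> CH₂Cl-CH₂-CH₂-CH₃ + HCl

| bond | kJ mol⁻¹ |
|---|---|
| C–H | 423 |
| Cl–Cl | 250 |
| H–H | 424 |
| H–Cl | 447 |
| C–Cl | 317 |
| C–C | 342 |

Reaction 1, by 129 kJ

Reaction 1:
  Bonds broken (reactants):
    Cl–Cl: 1 × 250 = 250
    H–H: 1 × 424 = 424
    Σ(broken) = 674 kJ
  Bonds formed (products):
    H–Cl: 2 × 447 = 894
    Σ(formed) = 894 kJ
  ΔH_1 = 674 − 894 = −220 kJ
Reaction 2:
  Bonds broken (reactants):
    C–C: 3 × 342 = 1026
    C–H: 10 × 423 = 4230
    Cl–Cl: 1 × 250 = 250
    Σ(broken) = 5506 kJ
  Bonds formed (products):
    C–C: 3 × 342 = 1026
    C–Cl: 1 × 317 = 317
    C–H: 9 × 423 = 3807
    H–Cl: 1 × 447 = 447
    Σ(formed) = 5597 kJ
  ΔH_2 = 5506 − 5597 = −91 kJ
ΔH_1 − ΔH_2 = −129 kJ, so reaction 1 has the more negative ΔH; |ΔH_1 − ΔH_2| = 129 kJ.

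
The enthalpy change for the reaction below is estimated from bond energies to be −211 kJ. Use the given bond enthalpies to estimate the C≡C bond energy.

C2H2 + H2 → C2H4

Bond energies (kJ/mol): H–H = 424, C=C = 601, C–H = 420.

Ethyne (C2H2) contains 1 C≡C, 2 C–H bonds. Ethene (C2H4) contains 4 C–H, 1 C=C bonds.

Let D be the C≡C bond energy.
Σ(broken) = 1×D + 2×420 + 1×424 = 1264 + D
Σ(formed) = 4×420 + 1×601 = 2281
ΔH = Σ(broken) − Σ(formed) = (1264 + D) − (2281) = −1017 + D
Setting this equal to −211 kJ gives D = 806 kJ/mol.

D(C≡C) ≈ 806 kJ/mol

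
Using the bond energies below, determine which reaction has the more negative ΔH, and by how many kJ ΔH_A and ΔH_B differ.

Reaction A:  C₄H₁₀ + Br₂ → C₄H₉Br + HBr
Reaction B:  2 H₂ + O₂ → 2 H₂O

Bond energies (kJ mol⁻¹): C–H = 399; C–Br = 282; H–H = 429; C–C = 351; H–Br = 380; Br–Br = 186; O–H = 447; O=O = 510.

Reaction B, by 343 kJ

Reaction A:
  Bonds broken (reactants):
    Br–Br: 1 × 186 = 186
    C–C: 3 × 351 = 1053
    C–H: 10 × 399 = 3990
    Σ(broken) = 5229 kJ
  Bonds formed (products):
    C–Br: 1 × 282 = 282
    C–C: 3 × 351 = 1053
    C–H: 9 × 399 = 3591
    H–Br: 1 × 380 = 380
    Σ(formed) = 5306 kJ
  ΔH_A = 5229 − 5306 = −77 kJ
Reaction B:
  Bonds broken (reactants):
    H–H: 2 × 429 = 858
    O=O: 1 × 510 = 510
    Σ(broken) = 1368 kJ
  Bonds formed (products):
    O–H: 4 × 447 = 1788
    Σ(formed) = 1788 kJ
  ΔH_B = 1368 − 1788 = −420 kJ
ΔH_A − ΔH_B = +343 kJ, so reaction B has the more negative ΔH; |ΔH_A − ΔH_B| = 343 kJ.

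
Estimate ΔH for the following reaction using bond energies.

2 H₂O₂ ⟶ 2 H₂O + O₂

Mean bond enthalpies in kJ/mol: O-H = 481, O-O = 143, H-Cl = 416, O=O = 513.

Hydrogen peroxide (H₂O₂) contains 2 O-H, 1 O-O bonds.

ΔH ≈ −227 kJ

Bonds broken (reactants):
  O-H: 4 × 481 = 1924
  O-O: 2 × 143 = 286
  Σ(broken) = 2210 kJ
Bonds formed (products):
  O-H: 4 × 481 = 1924
  O=O: 1 × 513 = 513
  Σ(formed) = 2437 kJ
ΔH = Σ(broken) − Σ(formed) = 2210 − 2437 = −227 kJ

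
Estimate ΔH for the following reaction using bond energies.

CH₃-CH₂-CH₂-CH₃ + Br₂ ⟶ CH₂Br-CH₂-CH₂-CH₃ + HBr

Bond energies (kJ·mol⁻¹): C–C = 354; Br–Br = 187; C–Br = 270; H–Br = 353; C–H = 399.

Bonds broken (reactants):
  Br–Br: 1 × 187 = 187
  C–C: 3 × 354 = 1062
  C–H: 10 × 399 = 3990
  Σ(broken) = 5239 kJ
Bonds formed (products):
  C–Br: 1 × 270 = 270
  C–C: 3 × 354 = 1062
  C–H: 9 × 399 = 3591
  H–Br: 1 × 353 = 353
  Σ(formed) = 5276 kJ
ΔH = Σ(broken) − Σ(formed) = 5239 − 5276 = −37 kJ

ΔH ≈ −37 kJ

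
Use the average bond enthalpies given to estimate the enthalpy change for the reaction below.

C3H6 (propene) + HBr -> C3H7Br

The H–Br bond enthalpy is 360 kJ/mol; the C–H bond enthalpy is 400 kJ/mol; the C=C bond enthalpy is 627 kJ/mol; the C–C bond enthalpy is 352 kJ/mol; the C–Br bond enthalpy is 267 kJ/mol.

ΔH ≈ −32 kJ

Bonds broken (reactants):
  C–C: 1 × 352 = 352
  C–H: 6 × 400 = 2400
  C=C: 1 × 627 = 627
  H–Br: 1 × 360 = 360
  Σ(broken) = 3739 kJ
Bonds formed (products):
  C–Br: 1 × 267 = 267
  C–C: 2 × 352 = 704
  C–H: 7 × 400 = 2800
  Σ(formed) = 3771 kJ
ΔH = Σ(broken) − Σ(formed) = 3739 − 3771 = −32 kJ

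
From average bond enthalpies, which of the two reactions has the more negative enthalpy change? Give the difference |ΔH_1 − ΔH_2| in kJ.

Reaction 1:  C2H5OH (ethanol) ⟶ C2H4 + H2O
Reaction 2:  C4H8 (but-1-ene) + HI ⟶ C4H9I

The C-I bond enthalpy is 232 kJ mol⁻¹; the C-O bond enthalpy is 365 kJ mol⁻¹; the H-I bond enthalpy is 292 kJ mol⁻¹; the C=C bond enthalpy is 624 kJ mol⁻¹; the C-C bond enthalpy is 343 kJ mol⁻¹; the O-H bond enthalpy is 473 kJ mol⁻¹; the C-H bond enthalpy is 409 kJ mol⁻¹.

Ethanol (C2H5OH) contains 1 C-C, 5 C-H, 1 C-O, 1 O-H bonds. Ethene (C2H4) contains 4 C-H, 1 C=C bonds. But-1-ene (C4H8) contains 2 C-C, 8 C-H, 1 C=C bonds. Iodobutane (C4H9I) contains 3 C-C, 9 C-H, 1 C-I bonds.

Reaction 1:
  Bonds broken (reactants):
    C-C: 1 × 343 = 343
    C-H: 5 × 409 = 2045
    C-O: 1 × 365 = 365
    O-H: 1 × 473 = 473
    Σ(broken) = 3226 kJ
  Bonds formed (products):
    C-H: 4 × 409 = 1636
    C=C: 1 × 624 = 624
    O-H: 2 × 473 = 946
    Σ(formed) = 3206 kJ
  ΔH_1 = 3226 − 3206 = +20 kJ
Reaction 2:
  Bonds broken (reactants):
    C-C: 2 × 343 = 686
    C-H: 8 × 409 = 3272
    C=C: 1 × 624 = 624
    H-I: 1 × 292 = 292
    Σ(broken) = 4874 kJ
  Bonds formed (products):
    C-C: 3 × 343 = 1029
    C-H: 9 × 409 = 3681
    C-I: 1 × 232 = 232
    Σ(formed) = 4942 kJ
  ΔH_2 = 4874 − 4942 = −68 kJ
ΔH_1 − ΔH_2 = +88 kJ, so reaction 2 has the more negative ΔH; |ΔH_1 − ΔH_2| = 88 kJ.

Reaction 2, by 88 kJ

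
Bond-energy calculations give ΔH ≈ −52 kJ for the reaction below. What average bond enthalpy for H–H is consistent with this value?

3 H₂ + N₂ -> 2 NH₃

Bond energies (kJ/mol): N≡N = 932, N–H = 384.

Let D be the H–H bond energy.
Σ(broken) = 3×D + 1×932 = 932 + 3D
Σ(formed) = 6×384 = 2304
ΔH = Σ(broken) − Σ(formed) = (932 + 3D) − (2304) = −1372 + 3D
Setting this equal to −52 kJ gives 3D = 1320, so D = 440 kJ/mol.

D(H–H) ≈ 440 kJ/mol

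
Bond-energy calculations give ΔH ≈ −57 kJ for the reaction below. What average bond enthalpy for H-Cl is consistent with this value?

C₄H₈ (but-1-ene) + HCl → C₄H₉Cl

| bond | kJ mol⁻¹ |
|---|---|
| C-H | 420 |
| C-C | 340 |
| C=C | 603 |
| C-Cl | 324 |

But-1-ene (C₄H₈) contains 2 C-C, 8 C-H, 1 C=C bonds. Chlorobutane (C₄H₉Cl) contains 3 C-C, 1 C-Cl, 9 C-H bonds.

Let D be the H-Cl bond energy.
Σ(broken) = 2×340 + 8×420 + 1×603 + 1×D = 4643 + D
Σ(formed) = 3×340 + 1×324 + 9×420 = 5124
ΔH = Σ(broken) − Σ(formed) = (4643 + D) − (5124) = −481 + D
Setting this equal to −57 kJ gives D = 424 kJ/mol.

D(H-Cl) ≈ 424 kJ/mol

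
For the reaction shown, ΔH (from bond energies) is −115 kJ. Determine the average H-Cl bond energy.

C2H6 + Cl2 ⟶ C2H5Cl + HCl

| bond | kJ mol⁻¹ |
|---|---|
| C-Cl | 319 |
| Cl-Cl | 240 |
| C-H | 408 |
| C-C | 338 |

Let D be the H-Cl bond energy.
Σ(broken) = 1×338 + 6×408 + 1×240 = 3026
Σ(formed) = 1×338 + 1×319 + 5×408 + 1×D = 2697 + D
ΔH = Σ(broken) − Σ(formed) = (3026) − (2697 + D) = +329 − D
Setting this equal to −115 kJ gives D = 444 kJ/mol.

D(H-Cl) ≈ 444 kJ/mol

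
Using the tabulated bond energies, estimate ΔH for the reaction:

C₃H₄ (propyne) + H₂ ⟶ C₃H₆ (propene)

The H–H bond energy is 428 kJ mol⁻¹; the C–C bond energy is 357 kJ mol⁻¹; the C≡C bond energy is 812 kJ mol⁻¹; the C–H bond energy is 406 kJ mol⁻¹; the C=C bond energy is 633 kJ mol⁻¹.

ΔH ≈ −205 kJ

Bonds broken (reactants):
  C≡C: 1 × 812 = 812
  C–C: 1 × 357 = 357
  C–H: 4 × 406 = 1624
  H–H: 1 × 428 = 428
  Σ(broken) = 3221 kJ
Bonds formed (products):
  C–C: 1 × 357 = 357
  C–H: 6 × 406 = 2436
  C=C: 1 × 633 = 633
  Σ(formed) = 3426 kJ
ΔH = Σ(broken) − Σ(formed) = 3221 − 3426 = −205 kJ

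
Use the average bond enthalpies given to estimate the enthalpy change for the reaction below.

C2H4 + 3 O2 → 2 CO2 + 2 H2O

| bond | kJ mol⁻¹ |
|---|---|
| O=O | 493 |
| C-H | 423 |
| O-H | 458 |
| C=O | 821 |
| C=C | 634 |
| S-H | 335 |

Bonds broken (reactants):
  C-H: 4 × 423 = 1692
  C=C: 1 × 634 = 634
  O=O: 3 × 493 = 1479
  Σ(broken) = 3805 kJ
Bonds formed (products):
  C=O: 4 × 821 = 3284
  O-H: 4 × 458 = 1832
  Σ(formed) = 5116 kJ
ΔH = Σ(broken) − Σ(formed) = 3805 − 5116 = −1311 kJ

ΔH ≈ −1311 kJ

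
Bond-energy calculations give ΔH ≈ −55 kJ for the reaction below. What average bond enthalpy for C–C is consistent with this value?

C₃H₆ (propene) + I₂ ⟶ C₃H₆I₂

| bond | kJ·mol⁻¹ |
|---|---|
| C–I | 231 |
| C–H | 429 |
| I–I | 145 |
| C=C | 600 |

D(C–C) ≈ 338 kJ/mol

Let D be the C–C bond energy.
Σ(broken) = 1×D + 6×429 + 1×600 + 1×145 = 3319 + D
Σ(formed) = 2×D + 6×429 + 2×231 = 3036 + 2D
ΔH = Σ(broken) − Σ(formed) = (3319 + D) − (3036 + 2D) = +283 − D
Setting this equal to −55 kJ gives D = 338 kJ/mol.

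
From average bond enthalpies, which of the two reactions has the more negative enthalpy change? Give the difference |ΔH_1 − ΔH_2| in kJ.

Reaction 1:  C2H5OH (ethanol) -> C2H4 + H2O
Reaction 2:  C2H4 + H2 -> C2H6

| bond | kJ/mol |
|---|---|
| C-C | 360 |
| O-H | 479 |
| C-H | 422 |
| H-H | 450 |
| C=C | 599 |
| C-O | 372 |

Reaction 1:
  Bonds broken (reactants):
    C-C: 1 × 360 = 360
    C-H: 5 × 422 = 2110
    C-O: 1 × 372 = 372
    O-H: 1 × 479 = 479
    Σ(broken) = 3321 kJ
  Bonds formed (products):
    C-H: 4 × 422 = 1688
    C=C: 1 × 599 = 599
    O-H: 2 × 479 = 958
    Σ(formed) = 3245 kJ
  ΔH_1 = 3321 − 3245 = +76 kJ
Reaction 2:
  Bonds broken (reactants):
    C-H: 4 × 422 = 1688
    C=C: 1 × 599 = 599
    H-H: 1 × 450 = 450
    Σ(broken) = 2737 kJ
  Bonds formed (products):
    C-C: 1 × 360 = 360
    C-H: 6 × 422 = 2532
    Σ(formed) = 2892 kJ
  ΔH_2 = 2737 − 2892 = −155 kJ
ΔH_1 − ΔH_2 = +231 kJ, so reaction 2 has the more negative ΔH; |ΔH_1 − ΔH_2| = 231 kJ.

Reaction 2, by 231 kJ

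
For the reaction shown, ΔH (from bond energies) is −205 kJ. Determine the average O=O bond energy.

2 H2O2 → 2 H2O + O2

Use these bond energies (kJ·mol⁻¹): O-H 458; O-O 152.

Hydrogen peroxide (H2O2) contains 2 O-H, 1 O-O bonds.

D(O=O) ≈ 509 kJ/mol

Let D be the O=O bond energy.
Σ(broken) = 4×458 + 2×152 = 2136
Σ(formed) = 4×458 + 1×D = 1832 + D
ΔH = Σ(broken) − Σ(formed) = (2136) − (1832 + D) = +304 − D
Setting this equal to −205 kJ gives D = 509 kJ/mol.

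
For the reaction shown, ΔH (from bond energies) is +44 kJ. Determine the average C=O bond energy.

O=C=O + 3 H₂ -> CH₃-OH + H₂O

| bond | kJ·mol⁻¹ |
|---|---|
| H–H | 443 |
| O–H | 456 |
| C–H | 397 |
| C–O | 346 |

D(C=O) ≈ 810 kJ/mol

Let D be the C=O bond energy.
Σ(broken) = 2×D + 3×443 = 1329 + 2D
Σ(formed) = 3×397 + 1×346 + 3×456 = 2905
ΔH = Σ(broken) − Σ(formed) = (1329 + 2D) − (2905) = −1576 + 2D
Setting this equal to +44 kJ gives 2D = 1620, so D = 810 kJ/mol.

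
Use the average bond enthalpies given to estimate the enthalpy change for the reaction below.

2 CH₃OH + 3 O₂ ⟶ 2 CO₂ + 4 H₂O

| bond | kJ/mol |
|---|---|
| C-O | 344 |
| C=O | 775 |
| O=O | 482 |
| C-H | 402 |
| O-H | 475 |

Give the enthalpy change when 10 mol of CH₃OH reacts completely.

ΔH = −7020 kJ

Bonds broken (reactants):
  C-H: 6 × 402 = 2412
  C-O: 2 × 344 = 688
  O-H: 2 × 475 = 950
  O=O: 3 × 482 = 1446
  Σ(broken) = 5496 kJ
Bonds formed (products):
  C=O: 4 × 775 = 3100
  O-H: 8 × 475 = 3800
  Σ(formed) = 6900 kJ
ΔH = Σ(broken) − Σ(formed) = 5496 − 6900 = −1404 kJ
For 5× the reaction as written: 5 × (−1404) = −7020 kJ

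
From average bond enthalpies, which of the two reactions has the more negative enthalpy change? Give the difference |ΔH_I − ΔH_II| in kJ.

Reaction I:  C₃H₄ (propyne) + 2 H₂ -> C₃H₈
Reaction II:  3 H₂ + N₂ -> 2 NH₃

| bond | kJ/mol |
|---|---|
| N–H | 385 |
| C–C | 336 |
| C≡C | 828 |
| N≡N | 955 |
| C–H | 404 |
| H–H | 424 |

Reaction I, by 193 kJ

Reaction I:
  Bonds broken (reactants):
    C≡C: 1 × 828 = 828
    C–C: 1 × 336 = 336
    C–H: 4 × 404 = 1616
    H–H: 2 × 424 = 848
    Σ(broken) = 3628 kJ
  Bonds formed (products):
    C–C: 2 × 336 = 672
    C–H: 8 × 404 = 3232
    Σ(formed) = 3904 kJ
  ΔH_I = 3628 − 3904 = −276 kJ
Reaction II:
  Bonds broken (reactants):
    H–H: 3 × 424 = 1272
    N≡N: 1 × 955 = 955
    Σ(broken) = 2227 kJ
  Bonds formed (products):
    N–H: 6 × 385 = 2310
    Σ(formed) = 2310 kJ
  ΔH_II = 2227 − 2310 = −83 kJ
ΔH_I − ΔH_II = −193 kJ, so reaction I has the more negative ΔH; |ΔH_I − ΔH_II| = 193 kJ.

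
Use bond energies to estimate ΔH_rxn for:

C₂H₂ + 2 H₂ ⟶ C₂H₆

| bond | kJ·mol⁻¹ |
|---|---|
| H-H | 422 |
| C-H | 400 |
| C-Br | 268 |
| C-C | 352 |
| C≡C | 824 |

ΔH ≈ −284 kJ

Bonds broken (reactants):
  C≡C: 1 × 824 = 824
  C-H: 2 × 400 = 800
  H-H: 2 × 422 = 844
  Σ(broken) = 2468 kJ
Bonds formed (products):
  C-C: 1 × 352 = 352
  C-H: 6 × 400 = 2400
  Σ(formed) = 2752 kJ
ΔH = Σ(broken) − Σ(formed) = 2468 − 2752 = −284 kJ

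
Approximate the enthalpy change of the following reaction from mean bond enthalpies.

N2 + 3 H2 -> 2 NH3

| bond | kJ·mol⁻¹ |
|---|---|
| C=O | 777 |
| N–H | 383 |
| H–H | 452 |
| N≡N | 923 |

ΔH ≈ −19 kJ

Bonds broken (reactants):
  H–H: 3 × 452 = 1356
  N≡N: 1 × 923 = 923
  Σ(broken) = 2279 kJ
Bonds formed (products):
  N–H: 6 × 383 = 2298
  Σ(formed) = 2298 kJ
ΔH = Σ(broken) − Σ(formed) = 2279 − 2298 = −19 kJ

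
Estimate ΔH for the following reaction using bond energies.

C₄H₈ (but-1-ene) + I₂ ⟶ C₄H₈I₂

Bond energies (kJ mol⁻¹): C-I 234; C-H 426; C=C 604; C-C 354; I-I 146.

ΔH ≈ −72 kJ

Bonds broken (reactants):
  C-C: 2 × 354 = 708
  C-H: 8 × 426 = 3408
  C=C: 1 × 604 = 604
  I-I: 1 × 146 = 146
  Σ(broken) = 4866 kJ
Bonds formed (products):
  C-C: 3 × 354 = 1062
  C-H: 8 × 426 = 3408
  C-I: 2 × 234 = 468
  Σ(formed) = 4938 kJ
ΔH = Σ(broken) − Σ(formed) = 4866 − 4938 = −72 kJ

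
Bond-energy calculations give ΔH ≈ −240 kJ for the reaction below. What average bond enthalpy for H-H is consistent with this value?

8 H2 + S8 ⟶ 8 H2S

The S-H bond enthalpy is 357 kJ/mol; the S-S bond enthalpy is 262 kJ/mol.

D(H-H) ≈ 422 kJ/mol

Let D be the H-H bond energy.
Σ(broken) = 8×D + 8×262 = 2096 + 8D
Σ(formed) = 16×357 = 5712
ΔH = Σ(broken) − Σ(formed) = (2096 + 8D) − (5712) = −3616 + 8D
Setting this equal to −240 kJ gives 8D = 3376, so D = 422 kJ/mol.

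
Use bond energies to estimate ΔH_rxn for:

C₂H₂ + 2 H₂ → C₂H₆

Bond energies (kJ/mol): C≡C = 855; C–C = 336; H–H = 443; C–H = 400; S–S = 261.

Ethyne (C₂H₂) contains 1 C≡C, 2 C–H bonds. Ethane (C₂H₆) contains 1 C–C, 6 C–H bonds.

ΔH ≈ −195 kJ

Bonds broken (reactants):
  C≡C: 1 × 855 = 855
  C–H: 2 × 400 = 800
  H–H: 2 × 443 = 886
  Σ(broken) = 2541 kJ
Bonds formed (products):
  C–C: 1 × 336 = 336
  C–H: 6 × 400 = 2400
  Σ(formed) = 2736 kJ
ΔH = Σ(broken) − Σ(formed) = 2541 − 2736 = −195 kJ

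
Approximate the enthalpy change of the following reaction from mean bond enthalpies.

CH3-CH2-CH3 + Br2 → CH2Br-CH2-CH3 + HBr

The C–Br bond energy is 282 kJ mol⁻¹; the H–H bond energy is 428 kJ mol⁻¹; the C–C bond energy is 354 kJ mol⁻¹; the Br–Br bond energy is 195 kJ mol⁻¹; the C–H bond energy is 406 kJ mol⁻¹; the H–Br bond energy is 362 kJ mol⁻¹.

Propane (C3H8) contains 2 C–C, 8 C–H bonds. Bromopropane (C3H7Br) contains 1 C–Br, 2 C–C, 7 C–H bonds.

ΔH ≈ −43 kJ

Bonds broken (reactants):
  Br–Br: 1 × 195 = 195
  C–C: 2 × 354 = 708
  C–H: 8 × 406 = 3248
  Σ(broken) = 4151 kJ
Bonds formed (products):
  C–Br: 1 × 282 = 282
  C–C: 2 × 354 = 708
  C–H: 7 × 406 = 2842
  H–Br: 1 × 362 = 362
  Σ(formed) = 4194 kJ
ΔH = Σ(broken) − Σ(formed) = 4151 − 4194 = −43 kJ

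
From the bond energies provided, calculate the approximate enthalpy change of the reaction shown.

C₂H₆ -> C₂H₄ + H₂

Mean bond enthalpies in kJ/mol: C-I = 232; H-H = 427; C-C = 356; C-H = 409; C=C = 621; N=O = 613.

ΔH ≈ +126 kJ

Bonds broken (reactants):
  C-C: 1 × 356 = 356
  C-H: 6 × 409 = 2454
  Σ(broken) = 2810 kJ
Bonds formed (products):
  C-H: 4 × 409 = 1636
  C=C: 1 × 621 = 621
  H-H: 1 × 427 = 427
  Σ(formed) = 2684 kJ
ΔH = Σ(broken) − Σ(formed) = 2810 − 2684 = +126 kJ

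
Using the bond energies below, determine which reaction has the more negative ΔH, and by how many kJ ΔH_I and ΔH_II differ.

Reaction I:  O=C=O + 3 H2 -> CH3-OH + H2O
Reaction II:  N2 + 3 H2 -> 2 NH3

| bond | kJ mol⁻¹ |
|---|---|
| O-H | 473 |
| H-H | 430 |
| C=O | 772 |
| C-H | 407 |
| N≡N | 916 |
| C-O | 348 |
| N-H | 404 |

Reaction II, by 64 kJ

Reaction I:
  Bonds broken (reactants):
    C=O: 2 × 772 = 1544
    H-H: 3 × 430 = 1290
    Σ(broken) = 2834 kJ
  Bonds formed (products):
    C-H: 3 × 407 = 1221
    C-O: 1 × 348 = 348
    O-H: 3 × 473 = 1419
    Σ(formed) = 2988 kJ
  ΔH_I = 2834 − 2988 = −154 kJ
Reaction II:
  Bonds broken (reactants):
    H-H: 3 × 430 = 1290
    N≡N: 1 × 916 = 916
    Σ(broken) = 2206 kJ
  Bonds formed (products):
    N-H: 6 × 404 = 2424
    Σ(formed) = 2424 kJ
  ΔH_II = 2206 − 2424 = −218 kJ
ΔH_I − ΔH_II = +64 kJ, so reaction II has the more negative ΔH; |ΔH_I − ΔH_II| = 64 kJ.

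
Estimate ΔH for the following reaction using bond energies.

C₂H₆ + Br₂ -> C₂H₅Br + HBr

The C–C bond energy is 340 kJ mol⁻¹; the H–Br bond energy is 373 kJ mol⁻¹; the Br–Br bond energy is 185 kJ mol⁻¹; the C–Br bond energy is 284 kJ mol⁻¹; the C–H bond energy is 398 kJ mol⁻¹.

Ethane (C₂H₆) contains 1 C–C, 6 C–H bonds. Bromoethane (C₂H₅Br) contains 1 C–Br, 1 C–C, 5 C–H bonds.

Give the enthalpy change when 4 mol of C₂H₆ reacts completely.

Bonds broken (reactants):
  Br–Br: 1 × 185 = 185
  C–C: 1 × 340 = 340
  C–H: 6 × 398 = 2388
  Σ(broken) = 2913 kJ
Bonds formed (products):
  C–Br: 1 × 284 = 284
  C–C: 1 × 340 = 340
  C–H: 5 × 398 = 1990
  H–Br: 1 × 373 = 373
  Σ(formed) = 2987 kJ
ΔH = Σ(broken) − Σ(formed) = 2913 − 2987 = −74 kJ
For 4× the reaction as written: 4 × (−74) = −296 kJ

ΔH = −296 kJ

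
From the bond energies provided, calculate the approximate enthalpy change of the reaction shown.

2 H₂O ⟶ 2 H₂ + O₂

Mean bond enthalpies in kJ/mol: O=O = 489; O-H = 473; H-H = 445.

ΔH ≈ +513 kJ

Bonds broken (reactants):
  O-H: 4 × 473 = 1892
  Σ(broken) = 1892 kJ
Bonds formed (products):
  H-H: 2 × 445 = 890
  O=O: 1 × 489 = 489
  Σ(formed) = 1379 kJ
ΔH = Σ(broken) − Σ(formed) = 1892 − 1379 = +513 kJ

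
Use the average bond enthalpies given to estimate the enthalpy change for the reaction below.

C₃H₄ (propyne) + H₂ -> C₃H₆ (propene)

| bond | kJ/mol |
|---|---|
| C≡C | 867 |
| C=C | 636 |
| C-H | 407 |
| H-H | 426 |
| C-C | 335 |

Bonds broken (reactants):
  C≡C: 1 × 867 = 867
  C-C: 1 × 335 = 335
  C-H: 4 × 407 = 1628
  H-H: 1 × 426 = 426
  Σ(broken) = 3256 kJ
Bonds formed (products):
  C-C: 1 × 335 = 335
  C-H: 6 × 407 = 2442
  C=C: 1 × 636 = 636
  Σ(formed) = 3413 kJ
ΔH = Σ(broken) − Σ(formed) = 3256 − 3413 = −157 kJ

ΔH ≈ −157 kJ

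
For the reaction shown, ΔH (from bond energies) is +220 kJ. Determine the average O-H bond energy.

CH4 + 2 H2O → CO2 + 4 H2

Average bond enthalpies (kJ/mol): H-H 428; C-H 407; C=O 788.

D(O-H) ≈ 470 kJ/mol

Let D be the O-H bond energy.
Σ(broken) = 4×407 + 4×D = 1628 + 4D
Σ(formed) = 2×788 + 4×428 = 3288
ΔH = Σ(broken) − Σ(formed) = (1628 + 4D) − (3288) = −1660 + 4D
Setting this equal to +220 kJ gives 4D = 1880, so D = 470 kJ/mol.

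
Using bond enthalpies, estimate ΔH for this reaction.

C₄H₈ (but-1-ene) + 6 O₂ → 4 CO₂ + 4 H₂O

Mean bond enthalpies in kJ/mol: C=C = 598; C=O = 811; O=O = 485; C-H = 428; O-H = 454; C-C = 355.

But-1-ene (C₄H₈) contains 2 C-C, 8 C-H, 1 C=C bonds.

ΔH ≈ −2478 kJ

Bonds broken (reactants):
  C-C: 2 × 355 = 710
  C-H: 8 × 428 = 3424
  C=C: 1 × 598 = 598
  O=O: 6 × 485 = 2910
  Σ(broken) = 7642 kJ
Bonds formed (products):
  C=O: 8 × 811 = 6488
  O-H: 8 × 454 = 3632
  Σ(formed) = 10120 kJ
ΔH = Σ(broken) − Σ(formed) = 7642 − 10120 = −2478 kJ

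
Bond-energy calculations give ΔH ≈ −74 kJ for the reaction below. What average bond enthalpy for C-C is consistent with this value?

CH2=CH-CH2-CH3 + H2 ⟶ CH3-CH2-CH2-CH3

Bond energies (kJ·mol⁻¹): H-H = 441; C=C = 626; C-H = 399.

D(C-C) ≈ 343 kJ/mol

Let D be the C-C bond energy.
Σ(broken) = 2×D + 8×399 + 1×626 + 1×441 = 4259 + 2D
Σ(formed) = 3×D + 10×399 = 3990 + 3D
ΔH = Σ(broken) − Σ(formed) = (4259 + 2D) − (3990 + 3D) = +269 − D
Setting this equal to −74 kJ gives D = 343 kJ/mol.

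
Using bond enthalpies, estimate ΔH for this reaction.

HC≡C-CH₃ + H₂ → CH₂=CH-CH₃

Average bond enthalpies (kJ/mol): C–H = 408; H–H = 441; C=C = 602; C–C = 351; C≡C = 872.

Bonds broken (reactants):
  C≡C: 1 × 872 = 872
  C–C: 1 × 351 = 351
  C–H: 4 × 408 = 1632
  H–H: 1 × 441 = 441
  Σ(broken) = 3296 kJ
Bonds formed (products):
  C–C: 1 × 351 = 351
  C–H: 6 × 408 = 2448
  C=C: 1 × 602 = 602
  Σ(formed) = 3401 kJ
ΔH = Σ(broken) − Σ(formed) = 3296 − 3401 = −105 kJ

ΔH ≈ −105 kJ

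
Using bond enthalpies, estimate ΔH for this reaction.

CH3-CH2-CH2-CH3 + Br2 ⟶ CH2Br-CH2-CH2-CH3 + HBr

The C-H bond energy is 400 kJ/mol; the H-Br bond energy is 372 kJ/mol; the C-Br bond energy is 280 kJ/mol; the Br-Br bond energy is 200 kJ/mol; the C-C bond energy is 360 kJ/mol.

Bonds broken (reactants):
  Br-Br: 1 × 200 = 200
  C-C: 3 × 360 = 1080
  C-H: 10 × 400 = 4000
  Σ(broken) = 5280 kJ
Bonds formed (products):
  C-Br: 1 × 280 = 280
  C-C: 3 × 360 = 1080
  C-H: 9 × 400 = 3600
  H-Br: 1 × 372 = 372
  Σ(formed) = 5332 kJ
ΔH = Σ(broken) − Σ(formed) = 5280 − 5332 = −52 kJ

ΔH ≈ −52 kJ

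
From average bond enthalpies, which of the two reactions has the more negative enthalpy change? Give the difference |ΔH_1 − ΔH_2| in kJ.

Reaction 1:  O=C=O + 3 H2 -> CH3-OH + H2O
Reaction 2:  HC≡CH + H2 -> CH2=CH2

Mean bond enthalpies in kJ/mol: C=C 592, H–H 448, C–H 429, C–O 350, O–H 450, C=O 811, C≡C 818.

Reaction 2, by 163 kJ

Reaction 1:
  Bonds broken (reactants):
    C=O: 2 × 811 = 1622
    H–H: 3 × 448 = 1344
    Σ(broken) = 2966 kJ
  Bonds formed (products):
    C–H: 3 × 429 = 1287
    C–O: 1 × 350 = 350
    O–H: 3 × 450 = 1350
    Σ(formed) = 2987 kJ
  ΔH_1 = 2966 − 2987 = −21 kJ
Reaction 2:
  Bonds broken (reactants):
    C≡C: 1 × 818 = 818
    C–H: 2 × 429 = 858
    H–H: 1 × 448 = 448
    Σ(broken) = 2124 kJ
  Bonds formed (products):
    C–H: 4 × 429 = 1716
    C=C: 1 × 592 = 592
    Σ(formed) = 2308 kJ
  ΔH_2 = 2124 − 2308 = −184 kJ
ΔH_1 − ΔH_2 = +163 kJ, so reaction 2 has the more negative ΔH; |ΔH_1 − ΔH_2| = 163 kJ.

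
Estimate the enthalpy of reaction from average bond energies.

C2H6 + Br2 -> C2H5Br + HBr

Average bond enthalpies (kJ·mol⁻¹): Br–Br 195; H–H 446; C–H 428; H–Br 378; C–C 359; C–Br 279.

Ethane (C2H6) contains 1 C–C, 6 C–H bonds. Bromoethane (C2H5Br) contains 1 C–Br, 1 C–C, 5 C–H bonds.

Bonds broken (reactants):
  Br–Br: 1 × 195 = 195
  C–C: 1 × 359 = 359
  C–H: 6 × 428 = 2568
  Σ(broken) = 3122 kJ
Bonds formed (products):
  C–Br: 1 × 279 = 279
  C–C: 1 × 359 = 359
  C–H: 5 × 428 = 2140
  H–Br: 1 × 378 = 378
  Σ(formed) = 3156 kJ
ΔH = Σ(broken) − Σ(formed) = 3122 − 3156 = −34 kJ

ΔH ≈ −34 kJ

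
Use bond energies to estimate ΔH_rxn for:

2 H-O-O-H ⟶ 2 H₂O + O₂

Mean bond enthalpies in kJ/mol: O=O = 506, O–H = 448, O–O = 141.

ΔH ≈ −224 kJ

Bonds broken (reactants):
  O–H: 4 × 448 = 1792
  O–O: 2 × 141 = 282
  Σ(broken) = 2074 kJ
Bonds formed (products):
  O–H: 4 × 448 = 1792
  O=O: 1 × 506 = 506
  Σ(formed) = 2298 kJ
ΔH = Σ(broken) − Σ(formed) = 2074 − 2298 = −224 kJ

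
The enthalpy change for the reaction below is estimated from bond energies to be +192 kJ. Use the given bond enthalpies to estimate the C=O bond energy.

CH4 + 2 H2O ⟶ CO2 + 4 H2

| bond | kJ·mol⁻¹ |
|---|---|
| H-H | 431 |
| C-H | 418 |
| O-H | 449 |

Let D be the C=O bond energy.
Σ(broken) = 4×418 + 4×449 = 3468
Σ(formed) = 2×D + 4×431 = 1724 + 2D
ΔH = Σ(broken) − Σ(formed) = (3468) − (1724 + 2D) = +1744 − 2D
Setting this equal to +192 kJ gives 2D = 1552, so D = 776 kJ/mol.

D(C=O) ≈ 776 kJ/mol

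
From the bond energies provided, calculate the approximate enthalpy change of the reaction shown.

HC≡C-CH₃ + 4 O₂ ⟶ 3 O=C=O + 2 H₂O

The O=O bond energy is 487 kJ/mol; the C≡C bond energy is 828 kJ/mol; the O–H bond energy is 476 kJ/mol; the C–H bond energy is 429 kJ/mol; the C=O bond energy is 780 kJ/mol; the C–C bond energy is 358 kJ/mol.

ΔH ≈ −1734 kJ

Bonds broken (reactants):
  C≡C: 1 × 828 = 828
  C–C: 1 × 358 = 358
  C–H: 4 × 429 = 1716
  O=O: 4 × 487 = 1948
  Σ(broken) = 4850 kJ
Bonds formed (products):
  C=O: 6 × 780 = 4680
  O–H: 4 × 476 = 1904
  Σ(formed) = 6584 kJ
ΔH = Σ(broken) − Σ(formed) = 4850 − 6584 = −1734 kJ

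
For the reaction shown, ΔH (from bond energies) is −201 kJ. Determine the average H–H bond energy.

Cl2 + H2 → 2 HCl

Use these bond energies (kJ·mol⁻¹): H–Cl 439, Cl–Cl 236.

Let D be the H–H bond energy.
Σ(broken) = 1×236 + 1×D = 236 + D
Σ(formed) = 2×439 = 878
ΔH = Σ(broken) − Σ(formed) = (236 + D) − (878) = −642 + D
Setting this equal to −201 kJ gives D = 441 kJ/mol.

D(H–H) ≈ 441 kJ/mol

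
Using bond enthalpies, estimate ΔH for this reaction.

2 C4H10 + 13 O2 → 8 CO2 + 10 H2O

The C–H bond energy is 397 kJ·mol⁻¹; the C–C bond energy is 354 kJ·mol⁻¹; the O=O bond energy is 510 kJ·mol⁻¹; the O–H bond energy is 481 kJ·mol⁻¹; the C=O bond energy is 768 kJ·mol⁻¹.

ΔH ≈ −5214 kJ

Bonds broken (reactants):
  C–C: 6 × 354 = 2124
  C–H: 20 × 397 = 7940
  O=O: 13 × 510 = 6630
  Σ(broken) = 16694 kJ
Bonds formed (products):
  C=O: 16 × 768 = 12288
  O–H: 20 × 481 = 9620
  Σ(formed) = 21908 kJ
ΔH = Σ(broken) − Σ(formed) = 16694 − 21908 = −5214 kJ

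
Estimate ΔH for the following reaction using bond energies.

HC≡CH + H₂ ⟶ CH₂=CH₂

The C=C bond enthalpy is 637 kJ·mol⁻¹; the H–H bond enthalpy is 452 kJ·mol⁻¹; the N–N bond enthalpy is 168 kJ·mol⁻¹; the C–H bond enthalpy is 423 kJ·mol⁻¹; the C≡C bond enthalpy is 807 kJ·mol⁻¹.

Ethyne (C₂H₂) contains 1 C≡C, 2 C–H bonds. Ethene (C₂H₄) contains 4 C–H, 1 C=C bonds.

Bonds broken (reactants):
  C≡C: 1 × 807 = 807
  C–H: 2 × 423 = 846
  H–H: 1 × 452 = 452
  Σ(broken) = 2105 kJ
Bonds formed (products):
  C–H: 4 × 423 = 1692
  C=C: 1 × 637 = 637
  Σ(formed) = 2329 kJ
ΔH = Σ(broken) − Σ(formed) = 2105 − 2329 = −224 kJ

ΔH ≈ −224 kJ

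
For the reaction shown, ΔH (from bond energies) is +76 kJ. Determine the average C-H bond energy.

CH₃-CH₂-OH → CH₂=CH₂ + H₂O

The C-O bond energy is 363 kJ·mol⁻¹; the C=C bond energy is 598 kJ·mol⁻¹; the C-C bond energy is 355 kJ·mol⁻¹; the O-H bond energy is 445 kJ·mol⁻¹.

Let D be the C-H bond energy.
Σ(broken) = 1×355 + 5×D + 1×363 + 1×445 = 1163 + 5D
Σ(formed) = 4×D + 1×598 + 2×445 = 1488 + 4D
ΔH = Σ(broken) − Σ(formed) = (1163 + 5D) − (1488 + 4D) = −325 + D
Setting this equal to +76 kJ gives D = 401 kJ/mol.

D(C-H) ≈ 401 kJ/mol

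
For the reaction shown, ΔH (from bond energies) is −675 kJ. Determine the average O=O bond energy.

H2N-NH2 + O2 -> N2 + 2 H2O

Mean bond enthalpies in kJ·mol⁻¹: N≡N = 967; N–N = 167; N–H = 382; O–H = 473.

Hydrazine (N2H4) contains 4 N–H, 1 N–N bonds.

Let D be the O=O bond energy.
Σ(broken) = 4×382 + 1×167 + 1×D = 1695 + D
Σ(formed) = 1×967 + 4×473 = 2859
ΔH = Σ(broken) − Σ(formed) = (1695 + D) − (2859) = −1164 + D
Setting this equal to −675 kJ gives D = 489 kJ/mol.

D(O=O) ≈ 489 kJ/mol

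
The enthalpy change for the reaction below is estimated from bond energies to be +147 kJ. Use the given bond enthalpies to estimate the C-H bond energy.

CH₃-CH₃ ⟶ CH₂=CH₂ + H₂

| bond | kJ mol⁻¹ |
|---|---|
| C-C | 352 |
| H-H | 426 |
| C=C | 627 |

Let D be the C-H bond energy.
Σ(broken) = 1×352 + 6×D = 352 + 6D
Σ(formed) = 4×D + 1×627 + 1×426 = 1053 + 4D
ΔH = Σ(broken) − Σ(formed) = (352 + 6D) − (1053 + 4D) = −701 + 2D
Setting this equal to +147 kJ gives 2D = 848, so D = 424 kJ/mol.

D(C-H) ≈ 424 kJ/mol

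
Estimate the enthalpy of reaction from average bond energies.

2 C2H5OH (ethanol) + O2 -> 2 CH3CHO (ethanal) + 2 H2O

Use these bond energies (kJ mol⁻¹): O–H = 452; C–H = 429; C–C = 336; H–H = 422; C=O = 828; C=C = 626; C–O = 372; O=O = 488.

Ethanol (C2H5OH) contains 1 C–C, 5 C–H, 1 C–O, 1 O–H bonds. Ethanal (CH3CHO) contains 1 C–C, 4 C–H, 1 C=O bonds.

Bonds broken (reactants):
  C–C: 2 × 336 = 672
  C–H: 10 × 429 = 4290
  C–O: 2 × 372 = 744
  O–H: 2 × 452 = 904
  O=O: 1 × 488 = 488
  Σ(broken) = 7098 kJ
Bonds formed (products):
  C–C: 2 × 336 = 672
  C–H: 8 × 429 = 3432
  C=O: 2 × 828 = 1656
  O–H: 4 × 452 = 1808
  Σ(formed) = 7568 kJ
ΔH = Σ(broken) − Σ(formed) = 7098 − 7568 = −470 kJ

ΔH ≈ −470 kJ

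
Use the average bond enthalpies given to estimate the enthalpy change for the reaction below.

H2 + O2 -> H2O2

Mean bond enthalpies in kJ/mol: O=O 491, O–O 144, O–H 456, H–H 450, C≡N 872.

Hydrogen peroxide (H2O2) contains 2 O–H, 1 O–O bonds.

Bonds broken (reactants):
  H–H: 1 × 450 = 450
  O=O: 1 × 491 = 491
  Σ(broken) = 941 kJ
Bonds formed (products):
  O–H: 2 × 456 = 912
  O–O: 1 × 144 = 144
  Σ(formed) = 1056 kJ
ΔH = Σ(broken) − Σ(formed) = 941 − 1056 = −115 kJ

ΔH ≈ −115 kJ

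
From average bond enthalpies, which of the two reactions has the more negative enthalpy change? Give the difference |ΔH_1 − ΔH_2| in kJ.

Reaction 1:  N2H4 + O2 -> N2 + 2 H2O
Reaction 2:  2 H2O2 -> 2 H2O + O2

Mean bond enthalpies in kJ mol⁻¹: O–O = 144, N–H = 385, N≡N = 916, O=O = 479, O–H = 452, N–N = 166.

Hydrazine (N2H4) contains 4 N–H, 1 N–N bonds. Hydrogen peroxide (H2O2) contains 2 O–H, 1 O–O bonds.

Reaction 1, by 348 kJ

Reaction 1:
  Bonds broken (reactants):
    N–H: 4 × 385 = 1540
    N–N: 1 × 166 = 166
    O=O: 1 × 479 = 479
    Σ(broken) = 2185 kJ
  Bonds formed (products):
    N≡N: 1 × 916 = 916
    O–H: 4 × 452 = 1808
    Σ(formed) = 2724 kJ
  ΔH_1 = 2185 − 2724 = −539 kJ
Reaction 2:
  Bonds broken (reactants):
    O–H: 4 × 452 = 1808
    O–O: 2 × 144 = 288
    Σ(broken) = 2096 kJ
  Bonds formed (products):
    O–H: 4 × 452 = 1808
    O=O: 1 × 479 = 479
    Σ(formed) = 2287 kJ
  ΔH_2 = 2096 − 2287 = −191 kJ
ΔH_1 − ΔH_2 = −348 kJ, so reaction 1 has the more negative ΔH; |ΔH_1 − ΔH_2| = 348 kJ.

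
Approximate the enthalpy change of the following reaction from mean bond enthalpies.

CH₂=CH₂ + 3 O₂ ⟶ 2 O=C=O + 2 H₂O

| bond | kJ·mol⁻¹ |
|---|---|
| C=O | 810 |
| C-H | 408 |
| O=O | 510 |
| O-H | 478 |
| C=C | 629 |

ΔH ≈ −1361 kJ

Bonds broken (reactants):
  C-H: 4 × 408 = 1632
  C=C: 1 × 629 = 629
  O=O: 3 × 510 = 1530
  Σ(broken) = 3791 kJ
Bonds formed (products):
  C=O: 4 × 810 = 3240
  O-H: 4 × 478 = 1912
  Σ(formed) = 5152 kJ
ΔH = Σ(broken) − Σ(formed) = 3791 − 5152 = −1361 kJ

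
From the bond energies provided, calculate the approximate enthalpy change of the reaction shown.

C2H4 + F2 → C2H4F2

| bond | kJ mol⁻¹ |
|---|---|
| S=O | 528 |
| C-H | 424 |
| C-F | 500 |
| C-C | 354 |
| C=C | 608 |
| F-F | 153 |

Bonds broken (reactants):
  C-H: 4 × 424 = 1696
  C=C: 1 × 608 = 608
  F-F: 1 × 153 = 153
  Σ(broken) = 2457 kJ
Bonds formed (products):
  C-C: 1 × 354 = 354
  C-F: 2 × 500 = 1000
  C-H: 4 × 424 = 1696
  Σ(formed) = 3050 kJ
ΔH = Σ(broken) − Σ(formed) = 2457 − 3050 = −593 kJ

ΔH ≈ −593 kJ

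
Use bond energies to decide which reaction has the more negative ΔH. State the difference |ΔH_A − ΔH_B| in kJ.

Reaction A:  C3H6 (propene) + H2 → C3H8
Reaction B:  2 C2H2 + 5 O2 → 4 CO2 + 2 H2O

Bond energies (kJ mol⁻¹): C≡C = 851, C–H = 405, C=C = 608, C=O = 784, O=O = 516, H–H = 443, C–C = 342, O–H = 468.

Reaction A:
  Bonds broken (reactants):
    C–C: 1 × 342 = 342
    C–H: 6 × 405 = 2430
    C=C: 1 × 608 = 608
    H–H: 1 × 443 = 443
    Σ(broken) = 3823 kJ
  Bonds formed (products):
    C–C: 2 × 342 = 684
    C–H: 8 × 405 = 3240
    Σ(formed) = 3924 kJ
  ΔH_A = 3823 − 3924 = −101 kJ
Reaction B:
  Bonds broken (reactants):
    C≡C: 2 × 851 = 1702
    C–H: 4 × 405 = 1620
    O=O: 5 × 516 = 2580
    Σ(broken) = 5902 kJ
  Bonds formed (products):
    C=O: 8 × 784 = 6272
    O–H: 4 × 468 = 1872
    Σ(formed) = 8144 kJ
  ΔH_B = 5902 − 8144 = −2242 kJ
ΔH_A − ΔH_B = +2141 kJ, so reaction B has the more negative ΔH; |ΔH_A − ΔH_B| = 2141 kJ.

Reaction B, by 2141 kJ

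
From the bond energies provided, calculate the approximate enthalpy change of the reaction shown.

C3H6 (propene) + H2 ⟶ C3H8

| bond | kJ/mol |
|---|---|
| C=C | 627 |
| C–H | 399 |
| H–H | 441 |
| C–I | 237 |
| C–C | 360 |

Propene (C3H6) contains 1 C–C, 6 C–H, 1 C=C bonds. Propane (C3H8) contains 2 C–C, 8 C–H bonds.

Bonds broken (reactants):
  C–C: 1 × 360 = 360
  C–H: 6 × 399 = 2394
  C=C: 1 × 627 = 627
  H–H: 1 × 441 = 441
  Σ(broken) = 3822 kJ
Bonds formed (products):
  C–C: 2 × 360 = 720
  C–H: 8 × 399 = 3192
  Σ(formed) = 3912 kJ
ΔH = Σ(broken) − Σ(formed) = 3822 − 3912 = −90 kJ

ΔH ≈ −90 kJ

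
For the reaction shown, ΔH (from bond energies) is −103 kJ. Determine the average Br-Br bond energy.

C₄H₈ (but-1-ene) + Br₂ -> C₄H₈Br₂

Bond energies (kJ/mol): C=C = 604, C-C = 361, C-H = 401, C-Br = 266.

D(Br-Br) ≈ 186 kJ/mol

Let D be the Br-Br bond energy.
Σ(broken) = 1×D + 2×361 + 8×401 + 1×604 = 4534 + D
Σ(formed) = 2×266 + 3×361 + 8×401 = 4823
ΔH = Σ(broken) − Σ(formed) = (4534 + D) − (4823) = −289 + D
Setting this equal to −103 kJ gives D = 186 kJ/mol.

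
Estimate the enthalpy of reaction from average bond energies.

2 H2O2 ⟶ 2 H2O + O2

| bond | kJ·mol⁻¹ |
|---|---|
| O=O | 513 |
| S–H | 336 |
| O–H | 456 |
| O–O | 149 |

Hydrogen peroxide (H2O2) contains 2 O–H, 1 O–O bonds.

Bonds broken (reactants):
  O–H: 4 × 456 = 1824
  O–O: 2 × 149 = 298
  Σ(broken) = 2122 kJ
Bonds formed (products):
  O–H: 4 × 456 = 1824
  O=O: 1 × 513 = 513
  Σ(formed) = 2337 kJ
ΔH = Σ(broken) − Σ(formed) = 2122 − 2337 = −215 kJ

ΔH ≈ −215 kJ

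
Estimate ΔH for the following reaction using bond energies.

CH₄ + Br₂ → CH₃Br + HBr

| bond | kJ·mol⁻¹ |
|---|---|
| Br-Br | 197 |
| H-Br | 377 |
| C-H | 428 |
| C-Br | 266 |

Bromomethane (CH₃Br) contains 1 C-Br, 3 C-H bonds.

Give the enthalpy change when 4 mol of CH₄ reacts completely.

Bonds broken (reactants):
  Br-Br: 1 × 197 = 197
  C-H: 4 × 428 = 1712
  Σ(broken) = 1909 kJ
Bonds formed (products):
  C-Br: 1 × 266 = 266
  C-H: 3 × 428 = 1284
  H-Br: 1 × 377 = 377
  Σ(formed) = 1927 kJ
ΔH = Σ(broken) − Σ(formed) = 1909 − 1927 = −18 kJ
For 4× the reaction as written: 4 × (−18) = −72 kJ

ΔH = −72 kJ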